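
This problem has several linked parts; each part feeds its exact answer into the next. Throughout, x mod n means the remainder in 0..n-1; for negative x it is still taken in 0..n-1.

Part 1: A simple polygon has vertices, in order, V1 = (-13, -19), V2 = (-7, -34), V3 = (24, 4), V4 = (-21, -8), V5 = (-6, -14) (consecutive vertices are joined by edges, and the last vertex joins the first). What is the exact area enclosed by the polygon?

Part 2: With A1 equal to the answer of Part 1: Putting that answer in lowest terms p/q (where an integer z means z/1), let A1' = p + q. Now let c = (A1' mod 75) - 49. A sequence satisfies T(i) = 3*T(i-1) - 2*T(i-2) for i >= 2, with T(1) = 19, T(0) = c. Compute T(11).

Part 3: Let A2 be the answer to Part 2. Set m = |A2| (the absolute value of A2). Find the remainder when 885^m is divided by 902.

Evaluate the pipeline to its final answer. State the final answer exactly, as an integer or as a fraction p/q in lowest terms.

499

Part 1: cross terms: (-13*-34 - -7*-19)=309, (-7*4 - 24*-34)=788, (24*-8 - -21*4)=-108, (-21*-14 - -6*-8)=246, (-6*-19 - -13*-14)=-68; twice the area = |1167| = 1167; area = 1167/2; answer 1167/2
Part 2: A1 = 1167/2; threaded value p + q = 1169; c = -5; T(2) = 3*(19) - 2*(-5) = 67; iterating: T(2)=67, T(3)=163, T(4)=355, T(5)=739, T(6)=1507, T(7)=3043, T(8)=6115, T(9)=12259, T(10)=24547, T(11)=49123; answer 49123
Part 3: A2 = 49123; m = 49123; squarings mod 902: 885^1=885, 885^2=289, 885^4=537, 885^8=631, 885^16=379, 885^32=223, 885^64=119, 885^128=631, 885^256=379, 885^512=223, 885^1024=119, 885^2048=631, 885^4096=379, 885^8192=223, 885^16384=119, 885^32768=631; 885^49123 = 885^1 * 885^2 * 885^32 * 885^64 * 885^128 * 885^256 * 885^512 * 885^1024 * 885^2048 * 885^4096 * 885^8192 * 885^32768 = 499 (mod 902); answer 499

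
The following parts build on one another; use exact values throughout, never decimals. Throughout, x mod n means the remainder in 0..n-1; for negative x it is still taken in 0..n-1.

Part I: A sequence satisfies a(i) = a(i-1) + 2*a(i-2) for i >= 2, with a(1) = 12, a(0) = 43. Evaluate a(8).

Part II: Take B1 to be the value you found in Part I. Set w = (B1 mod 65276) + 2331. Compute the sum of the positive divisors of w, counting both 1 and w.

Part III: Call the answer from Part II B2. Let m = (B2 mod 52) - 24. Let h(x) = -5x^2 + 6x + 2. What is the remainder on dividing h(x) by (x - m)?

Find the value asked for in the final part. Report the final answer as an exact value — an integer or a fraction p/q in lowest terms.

Part I: a(2) = 1*(12) + 2*(43) = 98; iterating: a(2)=98, a(3)=122, a(4)=318, a(5)=562, a(6)=1198, a(7)=2322, a(8)=4718; answer 4718
Part II: B1 = 4718; w = 7049; 7049 = 7 * 19 * 53; sigma = (1 + 7) * (1 + 19) * (1 + 53) = 8 * 20 * 54 = 8640; answer 8640
Part III: B2 = 8640; m = -16; remainder = value at the root: -5*(-16)^2 + 6*(-16)^1 + 2 = (-1280) + (-96) + (2) = -1374; answer -1374

-1374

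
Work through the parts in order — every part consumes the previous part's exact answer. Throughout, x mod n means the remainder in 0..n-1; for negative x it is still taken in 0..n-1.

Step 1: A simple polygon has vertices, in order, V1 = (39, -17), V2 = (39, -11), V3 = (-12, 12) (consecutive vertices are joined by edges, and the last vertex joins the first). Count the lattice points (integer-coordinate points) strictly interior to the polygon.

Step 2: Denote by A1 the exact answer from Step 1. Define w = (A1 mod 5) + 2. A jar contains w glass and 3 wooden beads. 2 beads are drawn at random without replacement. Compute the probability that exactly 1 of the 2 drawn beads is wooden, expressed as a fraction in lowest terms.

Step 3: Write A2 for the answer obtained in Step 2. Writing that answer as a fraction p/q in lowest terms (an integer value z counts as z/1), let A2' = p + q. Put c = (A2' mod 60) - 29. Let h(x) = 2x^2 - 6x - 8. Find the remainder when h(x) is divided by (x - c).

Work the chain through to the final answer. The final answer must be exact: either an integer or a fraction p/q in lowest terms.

1000

Step 1: cross terms: (39*-11 - 39*-17)=234, (39*12 - -12*-11)=336, (-12*-17 - 39*12)=-264; twice the area = |306| = 306; area = 153; boundary points = 6 + 1 + 1 = 8; strictly interior points = area - boundary/2 + 1 = 150; answer 150
Step 2: A1 = 150; w = 2; total draws C(5,2) = 10; favorable C(3,1)*C(2,1) = 6; P = 3/5; answer 3/5
Step 3: A2 = 3/5; threaded value p + q = 8; c = -21; remainder = value at the root: 2*(-21)^2 - 6*(-21)^1 - 8 = (882) + (126) + (-8) = 1000; answer 1000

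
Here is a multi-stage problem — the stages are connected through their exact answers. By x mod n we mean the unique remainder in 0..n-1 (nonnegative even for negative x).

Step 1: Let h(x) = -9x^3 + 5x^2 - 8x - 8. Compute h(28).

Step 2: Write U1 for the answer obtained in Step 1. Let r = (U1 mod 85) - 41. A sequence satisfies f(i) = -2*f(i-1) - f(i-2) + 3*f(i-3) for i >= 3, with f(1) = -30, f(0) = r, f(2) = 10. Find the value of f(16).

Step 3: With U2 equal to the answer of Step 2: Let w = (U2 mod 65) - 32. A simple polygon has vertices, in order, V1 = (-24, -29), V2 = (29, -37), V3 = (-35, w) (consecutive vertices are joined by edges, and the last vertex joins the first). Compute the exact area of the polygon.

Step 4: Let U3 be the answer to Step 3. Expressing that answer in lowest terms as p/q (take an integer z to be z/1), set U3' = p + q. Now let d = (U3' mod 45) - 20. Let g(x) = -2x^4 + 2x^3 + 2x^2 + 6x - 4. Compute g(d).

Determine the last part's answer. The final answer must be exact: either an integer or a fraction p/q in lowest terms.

Step 1: -9*(28)^3 + 5*(28)^2 - 8*(28)^1 - 8 = (-197568) + (3920) + (-224) + (-8) = -193880; answer -193880
Step 2: U1 = -193880; r = -36; f(3) = -2*(10) - 1*(-30) + 3*(-36) = -98; iterating: f(3)=-98, f(4)=96, f(5)=-64, f(6)=-262, f(7)=876, f(8)=-1682, f(9)=1702, f(10)=906, f(11)=-8560, f(12)=21320, f(13)=-31362, f(14)=15724, f(15)=63874, f(16)=-237558; answer -237558
Step 3: U2 = -237558; w = -15; cross terms: (-24*-37 - 29*-29)=1729, (29*-15 - -35*-37)=-1730, (-35*-29 - -24*-15)=655; twice the area = |654| = 654; area = 327; answer 327
Step 4: U3 = 327; threaded value p + q = 328; d = -7; -2*(-7)^4 + 2*(-7)^3 + 2*(-7)^2 + 6*(-7)^1 - 4 = (-4802) + (-686) + (98) + (-42) + (-4) = -5436; answer -5436

-5436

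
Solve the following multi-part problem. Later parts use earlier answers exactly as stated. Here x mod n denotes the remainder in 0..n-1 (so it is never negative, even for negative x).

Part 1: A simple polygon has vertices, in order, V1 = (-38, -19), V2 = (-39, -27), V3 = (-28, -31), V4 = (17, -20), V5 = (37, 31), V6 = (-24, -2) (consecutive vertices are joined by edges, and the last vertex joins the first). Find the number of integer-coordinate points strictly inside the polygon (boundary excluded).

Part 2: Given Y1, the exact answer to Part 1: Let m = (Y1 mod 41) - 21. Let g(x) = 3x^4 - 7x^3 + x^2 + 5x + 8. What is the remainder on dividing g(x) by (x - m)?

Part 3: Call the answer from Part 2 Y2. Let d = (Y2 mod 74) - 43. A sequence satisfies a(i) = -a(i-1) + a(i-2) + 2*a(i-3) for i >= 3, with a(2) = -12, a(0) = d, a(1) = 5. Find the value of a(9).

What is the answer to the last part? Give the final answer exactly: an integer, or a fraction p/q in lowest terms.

Part 1: cross terms: (-38*-27 - -39*-19)=285, (-39*-31 - -28*-27)=453, (-28*-20 - 17*-31)=1087, (17*31 - 37*-20)=1267, (37*-2 - -24*31)=670, (-24*-19 - -38*-2)=380; twice the area = |4142| = 4142; area = 2071; boundary points = 1 + 1 + 1 + 1 + 1 + 1 = 6; strictly interior points = area - boundary/2 + 1 = 2069; answer 2069
Part 2: Y1 = 2069; m = -2; remainder = value at the root: 3*(-2)^4 - 7*(-2)^3 + 1*(-2)^2 + 5*(-2)^1 + 8 = (48) + (56) + (4) + (-10) + (8) = 106; answer 106
Part 3: Y2 = 106; d = -11; a(3) = -1*(-12) + 1*(5) + 2*(-11) = -5; iterating: a(3)=-5, a(4)=3, a(5)=-32, a(6)=25, a(7)=-51, a(8)=12, a(9)=-13; answer -13

-13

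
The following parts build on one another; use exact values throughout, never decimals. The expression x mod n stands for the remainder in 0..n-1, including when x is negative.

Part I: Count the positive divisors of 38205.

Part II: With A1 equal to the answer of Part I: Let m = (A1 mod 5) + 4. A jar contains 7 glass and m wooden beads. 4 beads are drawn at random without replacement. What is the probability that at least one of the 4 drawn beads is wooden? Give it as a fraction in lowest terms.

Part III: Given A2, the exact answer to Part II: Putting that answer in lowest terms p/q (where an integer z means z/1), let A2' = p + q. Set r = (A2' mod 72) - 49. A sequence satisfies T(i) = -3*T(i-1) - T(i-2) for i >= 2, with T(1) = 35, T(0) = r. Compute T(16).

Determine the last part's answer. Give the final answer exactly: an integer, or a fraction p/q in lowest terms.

-74576735

Part I: 38205 = 3^3 * 5 * 283; number of divisors = (3+1) * (1+1) * (1+1) = 16; answer 16
Part II: A1 = 16; m = 5; total draws C(12,4) = 495; complement C(7,4) = 35; favorable 495 - 35 = 460; P = 92/99; answer 92/99
Part III: A2 = 92/99; threaded value p + q = 191; r = -2; T(2) = -3*(35) - 1*(-2) = -103; iterating: T(2)=-103, T(3)=274, T(4)=-719, T(5)=1883, T(6)=-4930, T(7)=12907, T(8)=-33791, T(9)=88466, T(10)=-231607, T(11)=606355, T(12)=-1587458, T(13)=4156019, T(14)=-10880599, T(15)=28485778, T(16)=-74576735; answer -74576735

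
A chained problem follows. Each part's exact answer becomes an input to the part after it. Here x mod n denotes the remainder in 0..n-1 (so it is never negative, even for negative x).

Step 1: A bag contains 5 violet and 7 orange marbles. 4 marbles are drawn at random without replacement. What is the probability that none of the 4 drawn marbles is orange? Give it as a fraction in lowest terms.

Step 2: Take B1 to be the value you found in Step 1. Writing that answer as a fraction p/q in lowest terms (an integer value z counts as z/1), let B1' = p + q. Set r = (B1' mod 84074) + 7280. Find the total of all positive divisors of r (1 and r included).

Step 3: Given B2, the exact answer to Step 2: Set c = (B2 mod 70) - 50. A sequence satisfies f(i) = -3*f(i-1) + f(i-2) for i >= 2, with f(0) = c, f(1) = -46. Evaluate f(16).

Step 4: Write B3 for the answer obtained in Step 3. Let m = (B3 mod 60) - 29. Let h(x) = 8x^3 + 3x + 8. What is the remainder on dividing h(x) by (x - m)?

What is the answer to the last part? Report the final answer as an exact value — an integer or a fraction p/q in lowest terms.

195207

Step 1: total draws C(12,4) = 495; favorable C(5,4) = 5; P = 1/99; answer 1/99
Step 2: B1 = 1/99; threaded value p + q = 100; r = 7380; 7380 = 2^2 * 3^2 * 5 * 41; sigma = (1 + 2 + 4) * (1 + 3 + 9) * (1 + 5) * (1 + 41) = 7 * 13 * 6 * 42 = 22932; answer 22932
Step 3: B2 = 22932; c = -8; f(2) = -3*(-46) + 1*(-8) = 130; iterating: f(2)=130, f(3)=-436, f(4)=1438, f(5)=-4750, f(6)=15688, f(7)=-51814, f(8)=171130, f(9)=-565204, f(10)=1866742, f(11)=-6165430, f(12)=20363032, f(13)=-67254526, f(14)=222126610, f(15)=-733634356, f(16)=2423029678; answer 2423029678
Step 4: B3 = 2423029678; m = 29; remainder = value at the root: 8*(29)^3 + 3*(29)^1 + 8 = (195112) + (87) + (8) = 195207; answer 195207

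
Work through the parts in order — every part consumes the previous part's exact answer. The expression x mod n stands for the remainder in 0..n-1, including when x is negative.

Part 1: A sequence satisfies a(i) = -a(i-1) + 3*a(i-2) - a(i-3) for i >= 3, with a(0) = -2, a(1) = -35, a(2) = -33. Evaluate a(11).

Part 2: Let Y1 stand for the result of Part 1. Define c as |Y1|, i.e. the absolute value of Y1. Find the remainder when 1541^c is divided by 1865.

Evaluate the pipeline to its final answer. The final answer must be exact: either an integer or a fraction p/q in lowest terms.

776

Part 1: a(3) = -1*(-33) + 3*(-35) - 1*(-2) = -70; iterating: a(3)=-70, a(4)=6, a(5)=-183, a(6)=271, a(7)=-826, a(8)=1822, a(9)=-4571, a(10)=10863, a(11)=-26398; answer -26398
Part 2: Y1 = -26398; c = 26398; squarings mod 1865: 1541^1=1541, 1541^2=536, 1541^4=86, 1541^8=1801, 1541^16=366, 1541^32=1541, 1541^64=536, 1541^128=86, 1541^256=1801, 1541^512=366, 1541^1024=1541, 1541^2048=536, 1541^4096=86, 1541^8192=1801, 1541^16384=366; 1541^26398 = 1541^2 * 1541^4 * 1541^8 * 1541^16 * 1541^256 * 1541^512 * 1541^1024 * 1541^8192 * 1541^16384 = 776 (mod 1865); answer 776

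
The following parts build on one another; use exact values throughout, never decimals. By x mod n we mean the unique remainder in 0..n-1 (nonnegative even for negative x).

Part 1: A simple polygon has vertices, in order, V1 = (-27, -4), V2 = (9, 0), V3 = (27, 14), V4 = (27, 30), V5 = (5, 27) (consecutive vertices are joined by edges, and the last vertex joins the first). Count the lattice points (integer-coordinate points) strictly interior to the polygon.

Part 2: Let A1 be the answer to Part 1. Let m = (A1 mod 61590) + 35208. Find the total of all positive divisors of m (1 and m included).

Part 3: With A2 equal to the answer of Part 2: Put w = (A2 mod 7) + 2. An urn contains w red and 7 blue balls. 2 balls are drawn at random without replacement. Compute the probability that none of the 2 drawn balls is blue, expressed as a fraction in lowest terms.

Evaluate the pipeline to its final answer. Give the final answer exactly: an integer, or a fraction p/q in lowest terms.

Part 1: cross terms: (-27*0 - 9*-4)=36, (9*14 - 27*0)=126, (27*30 - 27*14)=432, (27*27 - 5*30)=579, (5*-4 - -27*27)=709; twice the area = |1882| = 1882; area = 941; boundary points = 4 + 2 + 16 + 1 + 1 = 24; strictly interior points = area - boundary/2 + 1 = 930; answer 930
Part 2: A1 = 930; m = 36138; 36138 = 2 * 3 * 19 * 317; sigma = (1 + 2) * (1 + 3) * (1 + 19) * (1 + 317) = 3 * 4 * 20 * 318 = 76320; answer 76320
Part 3: A2 = 76320; w = 8; total draws C(15,2) = 105; favorable C(8,2) = 28; P = 4/15; answer 4/15

4/15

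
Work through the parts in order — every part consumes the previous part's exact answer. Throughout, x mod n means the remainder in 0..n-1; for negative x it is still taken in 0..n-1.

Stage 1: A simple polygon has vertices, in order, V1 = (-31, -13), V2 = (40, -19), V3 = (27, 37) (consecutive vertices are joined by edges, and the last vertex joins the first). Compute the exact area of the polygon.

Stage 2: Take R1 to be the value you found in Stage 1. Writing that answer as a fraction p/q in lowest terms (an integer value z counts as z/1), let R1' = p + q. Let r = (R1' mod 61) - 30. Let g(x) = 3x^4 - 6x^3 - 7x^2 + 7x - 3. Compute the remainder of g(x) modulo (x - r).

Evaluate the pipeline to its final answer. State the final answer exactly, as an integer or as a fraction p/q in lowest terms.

Stage 1: cross terms: (-31*-19 - 40*-13)=1109, (40*37 - 27*-19)=1993, (27*-13 - -31*37)=796; twice the area = |3898| = 3898; area = 1949; answer 1949
Stage 2: R1 = 1949; threaded value p + q = 1950; r = 29; remainder = value at the root: 3*(29)^4 - 6*(29)^3 - 7*(29)^2 + 7*(29)^1 - 3 = (2121843) + (-146334) + (-5887) + (203) + (-3) = 1969822; answer 1969822

1969822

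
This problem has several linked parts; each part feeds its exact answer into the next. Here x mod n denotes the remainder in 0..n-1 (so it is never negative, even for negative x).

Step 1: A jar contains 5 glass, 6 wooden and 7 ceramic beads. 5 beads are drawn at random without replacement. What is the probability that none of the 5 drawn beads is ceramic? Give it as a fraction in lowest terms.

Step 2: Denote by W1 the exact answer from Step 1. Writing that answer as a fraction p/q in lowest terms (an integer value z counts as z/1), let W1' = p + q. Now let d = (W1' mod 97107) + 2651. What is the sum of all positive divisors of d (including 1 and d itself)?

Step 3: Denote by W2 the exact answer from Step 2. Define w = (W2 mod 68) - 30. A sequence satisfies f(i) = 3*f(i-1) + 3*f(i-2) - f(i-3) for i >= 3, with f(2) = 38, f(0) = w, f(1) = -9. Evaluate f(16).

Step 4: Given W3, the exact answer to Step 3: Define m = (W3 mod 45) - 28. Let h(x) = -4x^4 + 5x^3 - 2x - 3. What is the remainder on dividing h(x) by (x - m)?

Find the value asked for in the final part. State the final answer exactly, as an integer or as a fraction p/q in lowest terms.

Step 1: total draws C(18,5) = 8568; favorable C(11,5) = 462; P = 11/204; answer 11/204
Step 2: W1 = 11/204; threaded value p + q = 215; d = 2866; 2866 = 2 * 1433; sigma = (1 + 2) * (1 + 1433) = 3 * 1434 = 4302; answer 4302
Step 3: W2 = 4302; w = -12; f(3) = 3*(38) + 3*(-9) - 1*(-12) = 99; iterating: f(3)=99, f(4)=420, f(5)=1519, f(6)=5718, f(7)=21291, f(8)=79508, f(9)=296679, f(10)=1107270, f(11)=4132339, f(12)=15422148, f(13)=57556191, f(14)=214802678, f(15)=801654459, f(16)=2991815220; answer 2991815220
Step 4: W3 = 2991815220; m = 2; remainder = value at the root: -4*(2)^4 + 5*(2)^3 - 2*(2)^1 - 3 = (-64) + (40) + (-4) + (-3) = -31; answer -31

-31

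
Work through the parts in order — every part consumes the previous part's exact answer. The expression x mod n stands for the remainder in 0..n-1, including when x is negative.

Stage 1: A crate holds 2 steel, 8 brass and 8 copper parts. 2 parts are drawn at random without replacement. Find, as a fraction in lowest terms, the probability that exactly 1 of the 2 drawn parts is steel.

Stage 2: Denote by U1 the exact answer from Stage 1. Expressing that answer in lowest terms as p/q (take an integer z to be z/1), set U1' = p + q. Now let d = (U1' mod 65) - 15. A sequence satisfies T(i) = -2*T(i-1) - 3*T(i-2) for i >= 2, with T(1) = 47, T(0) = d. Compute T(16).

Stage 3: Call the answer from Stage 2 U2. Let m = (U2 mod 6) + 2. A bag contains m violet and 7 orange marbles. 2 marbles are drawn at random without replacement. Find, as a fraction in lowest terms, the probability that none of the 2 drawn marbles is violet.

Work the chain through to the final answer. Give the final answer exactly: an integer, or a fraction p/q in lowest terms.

Stage 1: total draws C(18,2) = 153; favorable C(2,1)*C(16,1) = 32; P = 32/153; answer 32/153
Stage 2: U1 = 32/153; threaded value p + q = 185; d = 40; T(2) = -2*(47) - 3*(40) = -214; iterating: T(2)=-214, T(3)=287, T(4)=68, T(5)=-997, T(6)=1790, T(7)=-589, T(8)=-4192, T(9)=10151, T(10)=-7726, T(11)=-15001, T(12)=53180, T(13)=-61357, T(14)=-36826, T(15)=257723, T(16)=-404968; answer -404968
Stage 3: U2 = -404968; m = 4; total draws C(11,2) = 55; favorable C(7,2) = 21; P = 21/55; answer 21/55

21/55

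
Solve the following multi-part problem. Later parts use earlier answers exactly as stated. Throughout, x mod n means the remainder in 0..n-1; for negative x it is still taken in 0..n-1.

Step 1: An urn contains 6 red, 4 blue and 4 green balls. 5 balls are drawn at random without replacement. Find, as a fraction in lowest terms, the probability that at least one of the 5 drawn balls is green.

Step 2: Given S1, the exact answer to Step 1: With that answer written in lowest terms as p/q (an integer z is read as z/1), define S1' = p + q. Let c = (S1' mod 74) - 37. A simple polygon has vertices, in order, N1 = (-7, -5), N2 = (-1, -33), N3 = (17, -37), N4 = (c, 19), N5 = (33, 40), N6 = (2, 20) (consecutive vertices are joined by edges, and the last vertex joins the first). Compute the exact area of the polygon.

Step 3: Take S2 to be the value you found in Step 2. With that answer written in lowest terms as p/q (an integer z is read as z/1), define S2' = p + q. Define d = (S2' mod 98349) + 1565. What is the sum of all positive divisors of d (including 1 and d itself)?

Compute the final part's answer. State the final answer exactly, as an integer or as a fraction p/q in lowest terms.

Step 1: total draws C(14,5) = 2002; complement C(10,5) = 252; favorable 2002 - 252 = 1750; P = 125/143; answer 125/143
Step 2: S1 = 125/143; threaded value p + q = 268; c = 9; cross terms: (-7*-33 - -1*-5)=226, (-1*-37 - 17*-33)=598, (17*19 - 9*-37)=656, (9*40 - 33*19)=-267, (33*20 - 2*40)=580, (2*-5 - -7*20)=130; twice the area = |1923| = 1923; area = 1923/2; answer 1923/2
Step 3: S2 = 1923/2; threaded value p + q = 1925; d = 3490; 3490 = 2 * 5 * 349; sigma = (1 + 2) * (1 + 5) * (1 + 349) = 3 * 6 * 350 = 6300; answer 6300

6300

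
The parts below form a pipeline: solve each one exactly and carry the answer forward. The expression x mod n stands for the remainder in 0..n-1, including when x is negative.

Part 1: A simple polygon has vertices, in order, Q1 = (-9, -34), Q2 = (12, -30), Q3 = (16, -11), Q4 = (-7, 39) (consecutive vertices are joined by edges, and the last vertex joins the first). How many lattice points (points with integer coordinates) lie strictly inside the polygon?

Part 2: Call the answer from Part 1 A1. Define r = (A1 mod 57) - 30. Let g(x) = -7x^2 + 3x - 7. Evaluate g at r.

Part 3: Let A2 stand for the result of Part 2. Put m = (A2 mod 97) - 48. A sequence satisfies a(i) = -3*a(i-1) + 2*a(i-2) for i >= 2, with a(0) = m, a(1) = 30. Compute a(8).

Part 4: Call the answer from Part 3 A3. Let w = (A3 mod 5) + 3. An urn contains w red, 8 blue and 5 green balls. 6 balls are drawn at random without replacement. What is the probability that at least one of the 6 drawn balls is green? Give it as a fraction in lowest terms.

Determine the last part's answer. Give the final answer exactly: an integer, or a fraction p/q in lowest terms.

Part 1: cross terms: (-9*-30 - 12*-34)=678, (12*-11 - 16*-30)=348, (16*39 - -7*-11)=547, (-7*-34 - -9*39)=589; twice the area = |2162| = 2162; area = 1081; boundary points = 1 + 1 + 1 + 1 = 4; strictly interior points = area - boundary/2 + 1 = 1080; answer 1080
Part 2: A1 = 1080; r = 24; -7*(24)^2 + 3*(24)^1 - 7 = (-4032) + (72) + (-7) = -3967; answer -3967
Part 3: A2 = -3967; m = -38; a(2) = -3*(30) + 2*(-38) = -166; iterating: a(2)=-166, a(3)=558, a(4)=-2006, a(5)=7134, a(6)=-25414, a(7)=90510, a(8)=-322358; answer -322358
Part 4: A3 = -322358; w = 5; total draws C(18,6) = 18564; complement C(13,6) = 1716; favorable 18564 - 1716 = 16848; P = 108/119; answer 108/119

108/119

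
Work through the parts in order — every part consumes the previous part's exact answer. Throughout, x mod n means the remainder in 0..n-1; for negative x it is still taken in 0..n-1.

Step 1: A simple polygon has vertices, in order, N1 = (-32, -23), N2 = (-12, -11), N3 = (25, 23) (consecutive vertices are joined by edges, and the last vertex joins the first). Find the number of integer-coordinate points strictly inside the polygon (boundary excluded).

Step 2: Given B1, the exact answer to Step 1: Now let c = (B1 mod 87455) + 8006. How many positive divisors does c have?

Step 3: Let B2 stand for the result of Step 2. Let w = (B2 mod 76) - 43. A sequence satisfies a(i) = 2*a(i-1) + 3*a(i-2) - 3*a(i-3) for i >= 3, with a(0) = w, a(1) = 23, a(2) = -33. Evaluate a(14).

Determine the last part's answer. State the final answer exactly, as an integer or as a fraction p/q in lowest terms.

Step 1: cross terms: (-32*-11 - -12*-23)=76, (-12*23 - 25*-11)=-1, (25*-23 - -32*23)=161; twice the area = |236| = 236; area = 118; boundary points = 4 + 1 + 1 = 6; strictly interior points = area - boundary/2 + 1 = 116; answer 116
Step 2: B1 = 116; c = 8122; 8122 = 2 * 31 * 131; number of divisors = (1+1) * (1+1) * (1+1) = 8; answer 8
Step 3: B2 = 8; w = -35; a(3) = 2*(-33) + 3*(23) - 3*(-35) = 108; iterating: a(3)=108, a(4)=48, a(5)=519, a(6)=858, a(7)=3129, a(8)=7275, a(9)=21363, a(10)=55164, a(11)=152592, a(12)=406587, a(13)=1105458, a(14)=2972901; answer 2972901

2972901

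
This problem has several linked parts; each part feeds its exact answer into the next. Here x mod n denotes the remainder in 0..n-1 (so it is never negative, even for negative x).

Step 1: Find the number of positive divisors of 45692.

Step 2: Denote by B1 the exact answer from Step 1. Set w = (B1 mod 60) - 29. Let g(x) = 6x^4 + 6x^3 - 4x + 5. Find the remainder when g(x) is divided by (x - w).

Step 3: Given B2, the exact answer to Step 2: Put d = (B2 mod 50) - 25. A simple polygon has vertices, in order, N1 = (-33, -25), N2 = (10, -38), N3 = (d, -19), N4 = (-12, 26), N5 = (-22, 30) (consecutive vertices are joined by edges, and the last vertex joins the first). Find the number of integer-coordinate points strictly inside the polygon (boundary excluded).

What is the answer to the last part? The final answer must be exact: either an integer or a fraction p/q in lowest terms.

Step 1: 45692 = 2^2 * 11423; number of divisors = (2+1) * (1+1) = 6; answer 6
Step 2: B1 = 6; w = -23; remainder = value at the root: 6*(-23)^4 + 6*(-23)^3 - 4*(-23)^1 + 5 = (1679046) + (-73002) + (92) + (5) = 1606141; answer 1606141
Step 3: B2 = 1606141; d = 16; cross terms: (-33*-38 - 10*-25)=1504, (10*-19 - 16*-38)=418, (16*26 - -12*-19)=188, (-12*30 - -22*26)=212, (-22*-25 - -33*30)=1540; twice the area = |3862| = 3862; area = 1931; boundary points = 1 + 1 + 1 + 2 + 11 = 16; strictly interior points = area - boundary/2 + 1 = 1924; answer 1924

1924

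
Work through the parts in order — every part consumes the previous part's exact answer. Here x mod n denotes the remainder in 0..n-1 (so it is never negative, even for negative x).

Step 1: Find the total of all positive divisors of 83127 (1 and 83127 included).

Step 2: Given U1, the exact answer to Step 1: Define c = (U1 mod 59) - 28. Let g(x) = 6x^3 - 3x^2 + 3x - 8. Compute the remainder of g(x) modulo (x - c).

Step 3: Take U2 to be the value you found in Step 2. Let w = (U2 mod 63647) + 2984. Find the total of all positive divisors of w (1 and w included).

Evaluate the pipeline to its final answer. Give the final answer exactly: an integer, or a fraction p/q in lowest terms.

Step 1: 83127 = 3 * 11^2 * 229; sigma = (1 + 3) * (1 + 11 + 121) * (1 + 229) = 4 * 133 * 230 = 122360; answer 122360
Step 2: U1 = 122360; c = 25; remainder = value at the root: 6*(25)^3 - 3*(25)^2 + 3*(25)^1 - 8 = (93750) + (-1875) + (75) + (-8) = 91942; answer 91942
Step 3: U2 = 91942; w = 31279; 31279 = 31 * 1009; sigma = (1 + 31) * (1 + 1009) = 32 * 1010 = 32320; answer 32320

32320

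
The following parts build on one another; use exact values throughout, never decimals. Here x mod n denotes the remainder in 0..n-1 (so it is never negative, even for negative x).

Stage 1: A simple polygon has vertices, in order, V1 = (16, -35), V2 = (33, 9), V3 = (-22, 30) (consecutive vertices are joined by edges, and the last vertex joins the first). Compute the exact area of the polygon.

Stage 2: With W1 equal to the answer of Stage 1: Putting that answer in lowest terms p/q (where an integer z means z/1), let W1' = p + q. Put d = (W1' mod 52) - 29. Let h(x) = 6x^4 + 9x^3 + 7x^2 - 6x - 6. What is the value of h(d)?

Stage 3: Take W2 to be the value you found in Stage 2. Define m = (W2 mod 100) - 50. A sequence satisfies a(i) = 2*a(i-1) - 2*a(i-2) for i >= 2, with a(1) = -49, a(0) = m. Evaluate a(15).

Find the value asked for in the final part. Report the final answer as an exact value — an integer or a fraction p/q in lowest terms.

Stage 1: cross terms: (16*9 - 33*-35)=1299, (33*30 - -22*9)=1188, (-22*-35 - 16*30)=290; twice the area = |2777| = 2777; area = 2777/2; answer 2777/2
Stage 2: W1 = 2777/2; threaded value p + q = 2779; d = -6; 6*(-6)^4 + 9*(-6)^3 + 7*(-6)^2 - 6*(-6)^1 - 6 = (7776) + (-1944) + (252) + (36) + (-6) = 6114; answer 6114
Stage 3: W2 = 6114; m = -36; a(2) = 2*(-49) - 2*(-36) = -26; iterating: a(2)=-26, a(3)=46, a(4)=144, a(5)=196, a(6)=104, a(7)=-184, a(8)=-576, a(9)=-784, a(10)=-416, a(11)=736, a(12)=2304, a(13)=3136, a(14)=1664, a(15)=-2944; answer -2944

-2944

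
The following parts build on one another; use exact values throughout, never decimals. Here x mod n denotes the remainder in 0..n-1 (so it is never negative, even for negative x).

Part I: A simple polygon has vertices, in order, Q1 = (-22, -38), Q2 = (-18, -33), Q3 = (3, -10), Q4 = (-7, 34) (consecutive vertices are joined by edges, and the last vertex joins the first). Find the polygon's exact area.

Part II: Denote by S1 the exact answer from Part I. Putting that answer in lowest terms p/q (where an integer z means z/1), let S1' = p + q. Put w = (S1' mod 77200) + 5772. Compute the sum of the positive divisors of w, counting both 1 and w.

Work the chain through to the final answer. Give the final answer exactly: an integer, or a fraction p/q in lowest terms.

7372

Part I: cross terms: (-22*-33 - -18*-38)=42, (-18*-10 - 3*-33)=279, (3*34 - -7*-10)=32, (-7*-38 - -22*34)=1014; twice the area = |1367| = 1367; area = 1367/2; answer 1367/2
Part II: S1 = 1367/2; threaded value p + q = 1369; w = 7141; 7141 = 37 * 193; sigma = (1 + 37) * (1 + 193) = 38 * 194 = 7372; answer 7372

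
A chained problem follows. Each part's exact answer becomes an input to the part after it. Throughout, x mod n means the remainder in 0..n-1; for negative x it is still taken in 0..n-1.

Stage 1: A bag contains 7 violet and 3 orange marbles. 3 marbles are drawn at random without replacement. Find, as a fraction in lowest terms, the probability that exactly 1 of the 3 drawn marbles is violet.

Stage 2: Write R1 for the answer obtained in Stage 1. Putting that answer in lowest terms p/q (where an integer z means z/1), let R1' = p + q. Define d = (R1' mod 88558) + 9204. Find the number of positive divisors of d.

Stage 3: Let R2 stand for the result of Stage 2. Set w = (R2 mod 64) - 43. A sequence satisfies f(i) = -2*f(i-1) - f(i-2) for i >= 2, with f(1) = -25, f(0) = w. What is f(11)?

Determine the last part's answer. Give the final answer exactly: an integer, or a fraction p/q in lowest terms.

Stage 1: total draws C(10,3) = 120; favorable C(7,1)*C(3,2) = 21; P = 7/40; answer 7/40
Stage 2: R1 = 7/40; threaded value p + q = 47; d = 9251; 9251 = 11 * 29^2; number of divisors = (1+1) * (2+1) = 6; answer 6
Stage 3: R2 = 6; w = -37; f(2) = -2*(-25) - 1*(-37) = 87; iterating: f(2)=87, f(3)=-149, f(4)=211, f(5)=-273, f(6)=335, f(7)=-397, f(8)=459, f(9)=-521, f(10)=583, f(11)=-645; answer -645

-645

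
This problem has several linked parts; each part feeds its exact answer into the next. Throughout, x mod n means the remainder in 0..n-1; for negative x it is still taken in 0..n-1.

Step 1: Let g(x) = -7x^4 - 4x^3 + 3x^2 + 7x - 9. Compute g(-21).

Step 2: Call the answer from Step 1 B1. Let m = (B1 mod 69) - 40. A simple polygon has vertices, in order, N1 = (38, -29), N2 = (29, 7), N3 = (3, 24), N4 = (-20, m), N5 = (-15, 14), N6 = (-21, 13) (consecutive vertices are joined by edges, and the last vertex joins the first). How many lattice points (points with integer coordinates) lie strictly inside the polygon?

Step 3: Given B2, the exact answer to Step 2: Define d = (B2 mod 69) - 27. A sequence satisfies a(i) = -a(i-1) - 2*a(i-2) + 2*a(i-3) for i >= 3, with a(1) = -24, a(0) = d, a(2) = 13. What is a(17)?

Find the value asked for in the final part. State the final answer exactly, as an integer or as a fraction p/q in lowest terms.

72661

Step 1: -7*(-21)^4 - 4*(-21)^3 + 3*(-21)^2 + 7*(-21)^1 - 9 = (-1361367) + (37044) + (1323) + (-147) + (-9) = -1323156; answer -1323156
Step 2: B1 = -1323156; m = 17; cross terms: (38*7 - 29*-29)=1107, (29*24 - 3*7)=675, (3*17 - -20*24)=531, (-20*14 - -15*17)=-25, (-15*13 - -21*14)=99, (-21*-29 - 38*13)=115; twice the area = |2502| = 2502; area = 1251; boundary points = 9 + 1 + 1 + 1 + 1 + 1 = 14; strictly interior points = area - boundary/2 + 1 = 1245; answer 1245
Step 3: B2 = 1245; d = -24; a(3) = -1*(13) - 2*(-24) + 2*(-24) = -13; iterating: a(3)=-13, a(4)=-61, a(5)=113, a(6)=-17, a(7)=-331, a(8)=591, a(9)=37, a(10)=-1881, a(11)=2989, a(12)=847, a(13)=-10587, a(14)=14871, a(15)=7997, a(16)=-58913, a(17)=72661; answer 72661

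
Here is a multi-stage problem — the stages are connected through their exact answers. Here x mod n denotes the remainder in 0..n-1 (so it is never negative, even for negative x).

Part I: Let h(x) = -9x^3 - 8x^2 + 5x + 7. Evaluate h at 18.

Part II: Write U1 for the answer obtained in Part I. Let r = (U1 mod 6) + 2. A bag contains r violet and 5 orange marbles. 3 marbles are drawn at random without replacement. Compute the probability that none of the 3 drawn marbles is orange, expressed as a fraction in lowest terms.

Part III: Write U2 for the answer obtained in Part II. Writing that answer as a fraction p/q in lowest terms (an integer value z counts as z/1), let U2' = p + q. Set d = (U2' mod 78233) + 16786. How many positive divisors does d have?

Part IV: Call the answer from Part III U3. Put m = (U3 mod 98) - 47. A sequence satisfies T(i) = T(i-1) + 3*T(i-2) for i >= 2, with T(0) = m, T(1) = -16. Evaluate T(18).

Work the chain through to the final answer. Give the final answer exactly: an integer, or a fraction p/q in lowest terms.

-68621365

Part I: -9*(18)^3 - 8*(18)^2 + 5*(18)^1 + 7 = (-52488) + (-2592) + (90) + (7) = -54983; answer -54983
Part II: U1 = -54983; r = 3; total draws C(8,3) = 56; favorable C(3,3) = 1; P = 1/56; answer 1/56
Part III: U2 = 1/56; threaded value p + q = 57; d = 16843; 16843 is prime, so its only divisors are 1 and 16843; count = 2; answer 2
Part IV: U3 = 2; m = -45; T(2) = 1*(-16) + 3*(-45) = -151; iterating: T(2)=-151, T(3)=-199, T(4)=-652, T(5)=-1249, T(6)=-3205, T(7)=-6952, T(8)=-16567, T(9)=-37423, T(10)=-87124, T(11)=-199393, T(12)=-460765, T(13)=-1058944, T(14)=-2441239, T(15)=-5618071, T(16)=-12941788, T(17)=-29796001, T(18)=-68621365; answer -68621365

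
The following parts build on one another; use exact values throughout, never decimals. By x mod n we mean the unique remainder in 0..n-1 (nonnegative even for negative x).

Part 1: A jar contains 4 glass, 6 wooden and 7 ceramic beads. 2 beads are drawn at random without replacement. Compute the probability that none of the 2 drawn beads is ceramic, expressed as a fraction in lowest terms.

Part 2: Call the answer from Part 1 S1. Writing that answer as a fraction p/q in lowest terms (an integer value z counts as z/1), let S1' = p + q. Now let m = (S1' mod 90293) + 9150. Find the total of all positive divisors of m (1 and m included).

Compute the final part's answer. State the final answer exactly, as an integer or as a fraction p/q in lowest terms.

Part 1: total draws C(17,2) = 136; favorable C(10,2) = 45; P = 45/136; answer 45/136
Part 2: S1 = 45/136; threaded value p + q = 181; m = 9331; 9331 = 7 * 31 * 43; sigma = (1 + 7) * (1 + 31) * (1 + 43) = 8 * 32 * 44 = 11264; answer 11264

11264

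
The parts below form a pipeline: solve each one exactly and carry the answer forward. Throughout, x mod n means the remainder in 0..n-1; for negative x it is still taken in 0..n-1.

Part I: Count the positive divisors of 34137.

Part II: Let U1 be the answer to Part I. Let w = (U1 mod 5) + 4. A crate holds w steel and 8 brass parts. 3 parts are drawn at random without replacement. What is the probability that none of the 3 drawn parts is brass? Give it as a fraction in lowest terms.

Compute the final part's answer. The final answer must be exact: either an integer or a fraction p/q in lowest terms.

5/143

Part I: 34137 = 3^2 * 3793; number of divisors = (2+1) * (1+1) = 6; answer 6
Part II: U1 = 6; w = 5; total draws C(13,3) = 286; favorable C(5,3) = 10; P = 5/143; answer 5/143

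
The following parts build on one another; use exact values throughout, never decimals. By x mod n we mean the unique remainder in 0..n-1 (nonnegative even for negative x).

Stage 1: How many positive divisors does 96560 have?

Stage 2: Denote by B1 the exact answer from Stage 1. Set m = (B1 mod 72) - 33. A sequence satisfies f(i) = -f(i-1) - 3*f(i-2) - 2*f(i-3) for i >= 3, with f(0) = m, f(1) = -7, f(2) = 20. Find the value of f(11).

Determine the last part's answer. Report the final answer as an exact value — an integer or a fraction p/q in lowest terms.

Stage 1: 96560 = 2^4 * 5 * 17 * 71; number of divisors = (4+1) * (1+1) * (1+1) * (1+1) = 40; answer 40
Stage 2: B1 = 40; m = 7; f(3) = -1*(20) - 3*(-7) - 2*(7) = -13; iterating: f(3)=-13, f(4)=-33, f(5)=32, f(6)=93, f(7)=-123, f(8)=-220, f(9)=403, f(10)=503, f(11)=-1272; answer -1272

-1272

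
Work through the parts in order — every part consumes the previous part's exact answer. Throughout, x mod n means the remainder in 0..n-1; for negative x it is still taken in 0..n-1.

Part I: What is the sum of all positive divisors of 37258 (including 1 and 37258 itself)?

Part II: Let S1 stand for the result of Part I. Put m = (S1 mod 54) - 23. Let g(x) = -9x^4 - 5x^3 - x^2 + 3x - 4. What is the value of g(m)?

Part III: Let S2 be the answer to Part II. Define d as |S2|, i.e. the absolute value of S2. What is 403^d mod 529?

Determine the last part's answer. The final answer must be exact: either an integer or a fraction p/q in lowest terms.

Part I: 37258 = 2 * 13 * 1433; sigma = (1 + 2) * (1 + 13) * (1 + 1433) = 3 * 14 * 1434 = 60228; answer 60228
Part II: S1 = 60228; m = -5; -9*(-5)^4 - 5*(-5)^3 - 1*(-5)^2 + 3*(-5)^1 - 4 = (-5625) + (625) + (-25) + (-15) + (-4) = -5044; answer -5044
Part III: S2 = -5044; d = 5044; squarings mod 529: 403^1=403, 403^2=6, 403^4=36, 403^8=238, 403^16=41, 403^32=94, 403^64=372, 403^128=315, 403^256=302, 403^512=216, 403^1024=104, 403^2048=236, 403^4096=151; 403^5044 = 403^4 * 403^16 * 403^32 * 403^128 * 403^256 * 403^512 * 403^4096 = 400 (mod 529); answer 400

400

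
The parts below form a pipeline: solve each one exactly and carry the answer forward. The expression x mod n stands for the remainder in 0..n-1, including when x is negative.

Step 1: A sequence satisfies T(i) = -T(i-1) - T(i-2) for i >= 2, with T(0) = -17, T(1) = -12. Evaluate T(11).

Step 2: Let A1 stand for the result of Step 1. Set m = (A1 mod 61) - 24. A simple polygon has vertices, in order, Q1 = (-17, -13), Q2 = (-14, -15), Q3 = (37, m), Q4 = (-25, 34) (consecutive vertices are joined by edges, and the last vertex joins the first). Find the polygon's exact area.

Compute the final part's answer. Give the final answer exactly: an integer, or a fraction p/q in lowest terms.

Step 1: T(2) = -1*(-12) - 1*(-17) = 29; iterating: T(2)=29, T(3)=-17, T(4)=-12, T(5)=29, T(6)=-17, T(7)=-12, T(8)=29, T(9)=-17, T(10)=-12, T(11)=29; answer 29
Step 2: A1 = 29; m = 5; cross terms: (-17*-15 - -14*-13)=73, (-14*5 - 37*-15)=485, (37*34 - -25*5)=1383, (-25*-13 - -17*34)=903; twice the area = |2844| = 2844; area = 1422; answer 1422

1422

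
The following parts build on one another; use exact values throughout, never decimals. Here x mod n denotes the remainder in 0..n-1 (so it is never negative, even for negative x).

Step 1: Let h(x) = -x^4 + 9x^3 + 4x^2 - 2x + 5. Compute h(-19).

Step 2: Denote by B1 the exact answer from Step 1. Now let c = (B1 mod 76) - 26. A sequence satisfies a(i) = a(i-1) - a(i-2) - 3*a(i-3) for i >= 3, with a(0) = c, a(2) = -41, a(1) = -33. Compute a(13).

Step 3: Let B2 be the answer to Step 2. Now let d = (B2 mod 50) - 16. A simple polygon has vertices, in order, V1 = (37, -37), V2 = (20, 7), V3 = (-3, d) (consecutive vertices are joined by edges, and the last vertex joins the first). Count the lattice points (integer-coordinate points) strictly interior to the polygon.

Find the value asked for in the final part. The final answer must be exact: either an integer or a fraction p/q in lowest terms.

436

Step 1: -1*(-19)^4 + 9*(-19)^3 + 4*(-19)^2 - 2*(-19)^1 + 5 = (-130321) + (-61731) + (1444) + (38) + (5) = -190565; answer -190565
Step 2: B1 = -190565; c = 17; a(3) = 1*(-41) - 1*(-33) - 3*(17) = -59; iterating: a(3)=-59, a(4)=81, a(5)=263, a(6)=359, a(7)=-147, a(8)=-1295, a(9)=-2225, a(10)=-489, a(11)=5621, a(12)=12785, a(13)=8631; answer 8631
Step 3: B2 = 8631; d = 15; cross terms: (37*7 - 20*-37)=999, (20*15 - -3*7)=321, (-3*-37 - 37*15)=-444; twice the area = |876| = 876; area = 438; boundary points = 1 + 1 + 4 = 6; strictly interior points = area - boundary/2 + 1 = 436; answer 436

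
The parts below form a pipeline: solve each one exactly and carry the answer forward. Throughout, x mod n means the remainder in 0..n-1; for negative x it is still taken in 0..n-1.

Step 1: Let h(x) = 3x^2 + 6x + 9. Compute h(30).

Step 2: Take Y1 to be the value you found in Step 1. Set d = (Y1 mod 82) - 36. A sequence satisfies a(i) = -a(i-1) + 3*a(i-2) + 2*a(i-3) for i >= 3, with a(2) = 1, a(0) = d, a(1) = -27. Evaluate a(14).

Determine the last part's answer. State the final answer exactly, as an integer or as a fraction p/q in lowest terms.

138005

Step 1: 3*(30)^2 + 6*(30)^1 + 9 = (2700) + (180) + (9) = 2889; answer 2889
Step 2: Y1 = 2889; d = -17; a(3) = -1*(1) + 3*(-27) + 2*(-17) = -116; iterating: a(3)=-116, a(4)=65, a(5)=-411, a(6)=374, a(7)=-1477, a(8)=1777, a(9)=-5460, a(10)=7837, a(11)=-20663, a(12)=33254, a(13)=-79569, a(14)=138005; answer 138005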